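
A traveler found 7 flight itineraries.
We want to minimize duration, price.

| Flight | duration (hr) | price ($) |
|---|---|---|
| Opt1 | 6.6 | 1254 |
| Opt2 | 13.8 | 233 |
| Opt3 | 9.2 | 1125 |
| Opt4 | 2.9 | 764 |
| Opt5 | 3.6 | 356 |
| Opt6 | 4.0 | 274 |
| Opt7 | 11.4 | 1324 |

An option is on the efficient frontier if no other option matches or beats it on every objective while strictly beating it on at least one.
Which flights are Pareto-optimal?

Opt1: dominated by Opt4 (duration 2.9≤6.6, price 764≤1254).
Opt2: not dominated (best price).
Opt3: dominated by Opt4 (duration 2.9≤9.2, price 764≤1125).
Opt4: not dominated (best duration).
Opt5: not dominated.
Opt6: not dominated.
Opt7: dominated by Opt1 (duration 6.6≤11.4, price 1254≤1324).

Opt2, Opt4, Opt5, Opt6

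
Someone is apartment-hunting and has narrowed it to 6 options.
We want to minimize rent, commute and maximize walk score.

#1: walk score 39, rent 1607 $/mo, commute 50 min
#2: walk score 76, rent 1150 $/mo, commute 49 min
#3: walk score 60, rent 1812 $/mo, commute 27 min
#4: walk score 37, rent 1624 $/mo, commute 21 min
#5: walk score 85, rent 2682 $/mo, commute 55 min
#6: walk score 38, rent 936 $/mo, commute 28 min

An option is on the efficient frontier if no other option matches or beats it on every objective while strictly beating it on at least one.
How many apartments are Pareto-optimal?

#1: dominated by #2 (walk score 76≥39, rent 1150≤1607, commute 49≤50).
#2: not dominated.
#3: not dominated.
#4: not dominated (best commute).
#5: not dominated (best walk score).
#6: not dominated (best rent).
Pareto-optimal: #2, #3, #4, #5, #6 → 5.

5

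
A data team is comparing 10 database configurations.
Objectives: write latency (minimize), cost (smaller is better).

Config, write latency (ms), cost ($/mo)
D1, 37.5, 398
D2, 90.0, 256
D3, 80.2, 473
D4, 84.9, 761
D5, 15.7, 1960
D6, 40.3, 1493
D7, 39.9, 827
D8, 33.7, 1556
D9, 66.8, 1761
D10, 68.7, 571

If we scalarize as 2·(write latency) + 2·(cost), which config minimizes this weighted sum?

D1: 2·37.5 + 2·398 = 871.0
D2: 2·90.0 + 2·256 = 692.0
D3: 2·80.2 + 2·473 = 1106.4
D4: 2·84.9 + 2·761 = 1691.8
D5: 2·15.7 + 2·1960 = 3951.4
D6: 2·40.3 + 2·1493 = 3066.6
D7: 2·39.9 + 2·827 = 1733.8
D8: 2·33.7 + 2·1556 = 3179.4
D9: 2·66.8 + 2·1761 = 3655.6
D10: 2·68.7 + 2·571 = 1279.4
Lowest: D2 at 692.0.

D2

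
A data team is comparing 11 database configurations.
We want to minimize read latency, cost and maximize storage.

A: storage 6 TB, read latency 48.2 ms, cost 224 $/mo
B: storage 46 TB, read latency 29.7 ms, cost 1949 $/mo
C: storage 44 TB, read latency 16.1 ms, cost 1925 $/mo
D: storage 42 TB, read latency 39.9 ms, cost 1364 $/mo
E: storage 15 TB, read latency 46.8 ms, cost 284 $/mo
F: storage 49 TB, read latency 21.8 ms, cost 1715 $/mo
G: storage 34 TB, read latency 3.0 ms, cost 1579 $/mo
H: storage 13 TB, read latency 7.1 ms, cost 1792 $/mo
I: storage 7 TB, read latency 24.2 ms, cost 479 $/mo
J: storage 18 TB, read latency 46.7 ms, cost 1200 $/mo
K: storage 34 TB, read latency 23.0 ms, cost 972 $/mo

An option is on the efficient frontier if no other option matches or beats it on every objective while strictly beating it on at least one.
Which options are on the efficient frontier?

A, C, D, E, F, G, I, K

A: not dominated (best cost).
B: dominated by F (storage 49≥46, read latency 21.8≤29.7, cost 1715≤1949).
C: not dominated.
D: not dominated.
E: not dominated.
F: not dominated (best storage).
G: not dominated (best read latency).
H: dominated by G (storage 34≥13, read latency 3.0≤7.1, cost 1579≤1792).
I: not dominated.
J: dominated by K (storage 34≥18, read latency 23.0≤46.7, cost 972≤1200).
K: not dominated.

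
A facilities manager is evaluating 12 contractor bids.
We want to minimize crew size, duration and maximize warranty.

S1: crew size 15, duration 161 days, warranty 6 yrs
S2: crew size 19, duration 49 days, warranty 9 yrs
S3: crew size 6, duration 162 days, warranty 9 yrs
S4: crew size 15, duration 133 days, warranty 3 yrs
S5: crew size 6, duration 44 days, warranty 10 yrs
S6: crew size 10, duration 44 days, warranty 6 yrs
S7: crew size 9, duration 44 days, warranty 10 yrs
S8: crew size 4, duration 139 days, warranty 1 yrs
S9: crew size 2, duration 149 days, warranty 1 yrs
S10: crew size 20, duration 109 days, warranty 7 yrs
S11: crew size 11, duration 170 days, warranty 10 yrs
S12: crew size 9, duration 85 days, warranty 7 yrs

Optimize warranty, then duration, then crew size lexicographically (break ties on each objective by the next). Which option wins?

S5

First maximize warranty: best is 10, kept {S5, S7, S11}.
Then minimize duration: best is 44, kept {S5, S7}.
Then minimize crew size: best is 6, kept {S5}.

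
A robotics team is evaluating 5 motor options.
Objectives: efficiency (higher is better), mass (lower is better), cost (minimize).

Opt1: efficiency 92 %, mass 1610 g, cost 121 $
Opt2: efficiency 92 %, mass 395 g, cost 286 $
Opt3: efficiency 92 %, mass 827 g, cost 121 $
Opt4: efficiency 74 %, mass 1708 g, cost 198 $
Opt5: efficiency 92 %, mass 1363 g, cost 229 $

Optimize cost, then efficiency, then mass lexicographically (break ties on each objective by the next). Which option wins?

Opt3

First minimize cost: best is 121, kept {Opt1, Opt3}.
Then maximize efficiency: best is 92, kept {Opt1, Opt3}.
Then minimize mass: best is 827, kept {Opt3}.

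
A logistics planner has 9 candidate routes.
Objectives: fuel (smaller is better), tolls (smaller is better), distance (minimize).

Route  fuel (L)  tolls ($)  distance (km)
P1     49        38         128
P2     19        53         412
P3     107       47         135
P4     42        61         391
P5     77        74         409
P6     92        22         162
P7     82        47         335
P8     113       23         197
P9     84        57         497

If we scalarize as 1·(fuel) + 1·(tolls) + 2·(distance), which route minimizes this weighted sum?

P1

P1: 1·49 + 1·38 + 2·128 = 343
P2: 1·19 + 1·53 + 2·412 = 896
P3: 1·107 + 1·47 + 2·135 = 424
P4: 1·42 + 1·61 + 2·391 = 885
P5: 1·77 + 1·74 + 2·409 = 969
P6: 1·92 + 1·22 + 2·162 = 438
P7: 1·82 + 1·47 + 2·335 = 799
P8: 1·113 + 1·23 + 2·197 = 530
P9: 1·84 + 1·57 + 2·497 = 1135
Lowest: P1 at 343.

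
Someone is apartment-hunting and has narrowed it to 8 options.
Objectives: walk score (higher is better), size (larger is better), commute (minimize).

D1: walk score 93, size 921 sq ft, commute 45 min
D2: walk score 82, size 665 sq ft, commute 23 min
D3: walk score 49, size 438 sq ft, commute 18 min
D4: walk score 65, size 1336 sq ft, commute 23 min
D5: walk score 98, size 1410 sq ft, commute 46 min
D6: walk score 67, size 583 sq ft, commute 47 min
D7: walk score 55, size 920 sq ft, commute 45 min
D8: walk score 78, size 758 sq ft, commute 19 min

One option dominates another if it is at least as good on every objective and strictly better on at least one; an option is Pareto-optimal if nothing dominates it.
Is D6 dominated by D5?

D5 vs D6: walk score 98≥67, size 1410≥583, commute 46≤47 — D5 is at least as good on every objective with at least one strict improvement.

Yes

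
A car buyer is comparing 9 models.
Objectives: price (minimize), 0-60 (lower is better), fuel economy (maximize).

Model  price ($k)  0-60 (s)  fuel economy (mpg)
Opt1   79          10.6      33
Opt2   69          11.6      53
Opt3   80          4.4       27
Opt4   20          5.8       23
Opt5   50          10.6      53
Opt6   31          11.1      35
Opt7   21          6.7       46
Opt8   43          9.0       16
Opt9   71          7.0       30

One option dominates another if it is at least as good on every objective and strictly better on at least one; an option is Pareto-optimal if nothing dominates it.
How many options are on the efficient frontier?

Opt1: dominated by Opt5 (price 50≤79, 0-60 10.6≤10.6, fuel economy 53≥33).
Opt2: dominated by Opt5 (price 50≤69, 0-60 10.6≤11.6, fuel economy 53≥53).
Opt3: not dominated (best 0-60).
Opt4: not dominated (best price).
Opt5: not dominated.
Opt6: dominated by Opt7 (price 21≤31, 0-60 6.7≤11.1, fuel economy 46≥35).
Opt7: not dominated.
Opt8: dominated by Opt4 (price 20≤43, 0-60 5.8≤9.0, fuel economy 23≥16).
Opt9: dominated by Opt7 (price 21≤71, 0-60 6.7≤7.0, fuel economy 46≥30).
Pareto-optimal: Opt3, Opt4, Opt5, Opt7 → 4.

4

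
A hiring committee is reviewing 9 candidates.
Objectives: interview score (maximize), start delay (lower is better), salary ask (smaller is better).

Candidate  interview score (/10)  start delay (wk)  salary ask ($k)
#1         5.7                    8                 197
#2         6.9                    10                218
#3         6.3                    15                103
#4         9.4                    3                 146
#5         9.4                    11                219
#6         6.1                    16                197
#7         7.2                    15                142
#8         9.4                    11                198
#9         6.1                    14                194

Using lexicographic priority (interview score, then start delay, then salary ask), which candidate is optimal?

First maximize interview score: best is 9.4, kept {#4, #5, #8}.
Then minimize start delay: best is 3, kept {#4}.

#4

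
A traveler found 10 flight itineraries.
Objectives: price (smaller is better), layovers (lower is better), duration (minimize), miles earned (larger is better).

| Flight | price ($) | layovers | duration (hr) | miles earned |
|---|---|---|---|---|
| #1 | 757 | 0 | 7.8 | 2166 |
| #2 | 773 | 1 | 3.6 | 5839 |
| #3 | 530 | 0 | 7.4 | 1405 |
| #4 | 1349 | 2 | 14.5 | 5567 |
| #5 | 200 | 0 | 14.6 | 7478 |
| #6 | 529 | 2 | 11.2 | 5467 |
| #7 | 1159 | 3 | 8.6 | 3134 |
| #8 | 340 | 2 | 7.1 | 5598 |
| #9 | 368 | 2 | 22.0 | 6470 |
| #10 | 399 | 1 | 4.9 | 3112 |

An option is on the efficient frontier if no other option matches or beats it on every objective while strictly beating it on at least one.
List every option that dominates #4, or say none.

#2: price 773≤1349, layovers 1≤2, duration 3.6≤14.5, miles earned 5839≥5567 — dominates #4.
#8: price 340≤1349, layovers 2≤2, duration 7.1≤14.5, miles earned 5598≥5567 — dominates #4.
Others (#1, #3, #5, #6, #7, #9, #10) are each worse than #4 on at least one objective.

#2, #8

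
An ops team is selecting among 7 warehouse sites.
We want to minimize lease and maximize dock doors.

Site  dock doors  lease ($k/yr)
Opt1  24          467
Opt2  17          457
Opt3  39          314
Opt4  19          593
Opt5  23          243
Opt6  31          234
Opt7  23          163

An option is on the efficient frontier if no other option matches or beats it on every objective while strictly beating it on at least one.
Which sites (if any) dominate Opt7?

Opt1: worse on lease (467 vs 163).
Opt2: worse on dock doors (17 vs 23).
Opt3: worse on lease (314 vs 163).
Opt4: worse on dock doors (19 vs 23).
Opt5: worse on lease (243 vs 163).
Opt6: worse on lease (234 vs 163).
No option dominates Opt7.

none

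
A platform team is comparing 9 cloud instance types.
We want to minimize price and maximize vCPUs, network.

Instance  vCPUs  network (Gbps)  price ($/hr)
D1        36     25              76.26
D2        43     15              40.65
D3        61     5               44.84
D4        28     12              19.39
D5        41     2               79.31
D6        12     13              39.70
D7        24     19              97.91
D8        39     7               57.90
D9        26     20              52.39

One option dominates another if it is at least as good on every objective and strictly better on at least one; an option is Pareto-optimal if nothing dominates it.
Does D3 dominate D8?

D3 vs D8: D3 is worse on network (5 vs 7), so it does not dominate D8.

No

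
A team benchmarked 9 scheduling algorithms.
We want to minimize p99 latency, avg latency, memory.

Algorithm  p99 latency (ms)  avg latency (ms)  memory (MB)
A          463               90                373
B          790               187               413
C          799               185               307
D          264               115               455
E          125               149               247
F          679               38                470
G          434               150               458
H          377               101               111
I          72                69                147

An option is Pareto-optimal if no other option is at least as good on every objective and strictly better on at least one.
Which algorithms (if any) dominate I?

A: worse on p99 latency (463 vs 72).
B: worse on p99 latency (790 vs 72).
C: worse on p99 latency (799 vs 72).
D: worse on p99 latency (264 vs 72).
E: worse on p99 latency (125 vs 72).
F: worse on p99 latency (679 vs 72).
G: worse on p99 latency (434 vs 72).
H: worse on p99 latency (377 vs 72).
No option dominates I.

none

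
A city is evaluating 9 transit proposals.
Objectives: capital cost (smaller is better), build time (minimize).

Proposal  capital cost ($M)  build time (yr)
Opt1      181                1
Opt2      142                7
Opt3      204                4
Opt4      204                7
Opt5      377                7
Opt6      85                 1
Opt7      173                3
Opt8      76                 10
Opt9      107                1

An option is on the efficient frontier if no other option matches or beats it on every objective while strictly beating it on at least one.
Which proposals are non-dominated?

Opt6, Opt8

Opt1: dominated by Opt6 (capital cost 85≤181, build time 1≤1).
Opt2: dominated by Opt6 (capital cost 85≤142, build time 1≤7).
Opt3: dominated by Opt1 (capital cost 181≤204, build time 1≤4).
Opt4: dominated by Opt1 (capital cost 181≤204, build time 1≤7).
Opt5: dominated by Opt1 (capital cost 181≤377, build time 1≤7).
Opt6: not dominated.
Opt7: dominated by Opt6 (capital cost 85≤173, build time 1≤3).
Opt8: not dominated (best capital cost).
Opt9: dominated by Opt6 (capital cost 85≤107, build time 1≤1).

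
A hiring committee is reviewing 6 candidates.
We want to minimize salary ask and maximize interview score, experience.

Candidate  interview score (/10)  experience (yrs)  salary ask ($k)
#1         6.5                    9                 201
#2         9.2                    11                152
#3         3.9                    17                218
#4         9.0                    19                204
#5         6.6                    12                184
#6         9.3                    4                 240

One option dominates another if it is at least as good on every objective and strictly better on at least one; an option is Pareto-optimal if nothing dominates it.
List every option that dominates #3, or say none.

#4

#4: interview score 9.0≥3.9, experience 19≥17, salary ask 204≤218 — dominates #3.
Others (#1, #2, #5, #6) are each worse than #3 on at least one objective.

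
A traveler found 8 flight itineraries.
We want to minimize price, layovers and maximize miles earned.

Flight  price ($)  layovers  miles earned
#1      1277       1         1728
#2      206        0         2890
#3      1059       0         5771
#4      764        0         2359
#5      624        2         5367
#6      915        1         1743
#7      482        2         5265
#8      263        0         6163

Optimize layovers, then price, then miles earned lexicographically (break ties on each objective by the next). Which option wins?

#2

First minimize layovers: best is 0, kept {#2, #3, #4, #8}.
Then minimize price: best is 206, kept {#2}.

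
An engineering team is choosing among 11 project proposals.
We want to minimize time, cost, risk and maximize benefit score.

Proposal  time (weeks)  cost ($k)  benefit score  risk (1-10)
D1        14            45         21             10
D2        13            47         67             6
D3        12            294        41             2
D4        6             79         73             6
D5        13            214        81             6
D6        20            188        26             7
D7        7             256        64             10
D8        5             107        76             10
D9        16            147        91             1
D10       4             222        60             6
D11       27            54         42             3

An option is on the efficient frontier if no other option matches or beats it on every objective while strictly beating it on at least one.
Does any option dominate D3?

No

D1: worse on time (14 vs 12).
D2: worse on time (13 vs 12).
D4: worse on risk (6 vs 2).
D5: worse on time (13 vs 12).
D6: worse on time (20 vs 12).
D7: worse on risk (10 vs 2).
D8: worse on risk (10 vs 2).
D9: worse on time (16 vs 12).
D10: worse on risk (6 vs 2).
D11: worse on time (27 vs 12).
No option is at least as good as D3 on every objective and strictly better on one.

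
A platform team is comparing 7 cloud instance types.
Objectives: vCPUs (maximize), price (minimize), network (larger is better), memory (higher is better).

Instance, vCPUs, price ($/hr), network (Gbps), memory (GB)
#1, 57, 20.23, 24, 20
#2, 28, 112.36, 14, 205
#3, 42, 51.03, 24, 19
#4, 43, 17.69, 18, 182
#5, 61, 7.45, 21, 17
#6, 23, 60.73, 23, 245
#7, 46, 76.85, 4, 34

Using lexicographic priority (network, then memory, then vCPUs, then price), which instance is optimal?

#1

First maximize network: best is 24, kept {#1, #3}.
Then maximize memory: best is 20, kept {#1}.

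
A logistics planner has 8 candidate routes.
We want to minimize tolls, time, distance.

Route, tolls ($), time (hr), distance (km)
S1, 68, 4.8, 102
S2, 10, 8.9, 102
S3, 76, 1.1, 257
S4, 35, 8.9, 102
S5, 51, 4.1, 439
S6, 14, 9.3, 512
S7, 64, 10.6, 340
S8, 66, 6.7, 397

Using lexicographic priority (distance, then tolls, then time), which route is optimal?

S2

First minimize distance: best is 102, kept {S1, S2, S4}.
Then minimize tolls: best is 10, kept {S2}.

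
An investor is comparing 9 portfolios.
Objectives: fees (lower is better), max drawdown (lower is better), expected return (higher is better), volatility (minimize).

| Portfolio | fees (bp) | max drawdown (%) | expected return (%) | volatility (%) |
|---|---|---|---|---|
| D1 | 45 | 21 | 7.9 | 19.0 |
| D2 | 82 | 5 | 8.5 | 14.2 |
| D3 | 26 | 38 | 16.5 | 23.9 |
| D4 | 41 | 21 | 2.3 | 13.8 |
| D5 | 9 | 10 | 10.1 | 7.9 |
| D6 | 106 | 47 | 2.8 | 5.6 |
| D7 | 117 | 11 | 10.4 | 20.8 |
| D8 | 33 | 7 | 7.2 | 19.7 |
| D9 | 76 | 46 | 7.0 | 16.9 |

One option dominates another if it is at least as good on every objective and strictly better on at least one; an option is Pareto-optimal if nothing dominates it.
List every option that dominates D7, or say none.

none

D1: worse on max drawdown (21 vs 11).
D2: worse on expected return (8.5 vs 10.4).
D3: worse on max drawdown (38 vs 11).
D4: worse on max drawdown (21 vs 11).
D5: worse on expected return (10.1 vs 10.4).
D6: worse on max drawdown (47 vs 11).
D8: worse on expected return (7.2 vs 10.4).
D9: worse on max drawdown (46 vs 11).
No option dominates D7.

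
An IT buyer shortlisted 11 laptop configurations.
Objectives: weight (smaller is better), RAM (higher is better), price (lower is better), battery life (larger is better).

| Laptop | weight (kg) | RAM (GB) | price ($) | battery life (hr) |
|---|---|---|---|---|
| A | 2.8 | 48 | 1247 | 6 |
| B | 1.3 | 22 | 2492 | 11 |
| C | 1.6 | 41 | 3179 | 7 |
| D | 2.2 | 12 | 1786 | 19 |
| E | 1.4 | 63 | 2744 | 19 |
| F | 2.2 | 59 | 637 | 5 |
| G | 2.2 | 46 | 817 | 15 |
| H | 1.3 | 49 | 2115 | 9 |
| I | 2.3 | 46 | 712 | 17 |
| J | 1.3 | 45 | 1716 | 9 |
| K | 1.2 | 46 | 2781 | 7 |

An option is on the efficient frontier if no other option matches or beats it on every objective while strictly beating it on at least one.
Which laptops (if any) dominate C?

E, H, J, K

E: weight 1.4≤1.6, RAM 63≥41, price 2744≤3179, battery life 19≥7 — dominates C.
H: weight 1.3≤1.6, RAM 49≥41, price 2115≤3179, battery life 9≥7 — dominates C.
J: weight 1.3≤1.6, RAM 45≥41, price 1716≤3179, battery life 9≥7 — dominates C.
K: weight 1.2≤1.6, RAM 46≥41, price 2781≤3179, battery life 7≥7 — dominates C.
Others (A, B, D, F, G, I) are each worse than C on at least one objective.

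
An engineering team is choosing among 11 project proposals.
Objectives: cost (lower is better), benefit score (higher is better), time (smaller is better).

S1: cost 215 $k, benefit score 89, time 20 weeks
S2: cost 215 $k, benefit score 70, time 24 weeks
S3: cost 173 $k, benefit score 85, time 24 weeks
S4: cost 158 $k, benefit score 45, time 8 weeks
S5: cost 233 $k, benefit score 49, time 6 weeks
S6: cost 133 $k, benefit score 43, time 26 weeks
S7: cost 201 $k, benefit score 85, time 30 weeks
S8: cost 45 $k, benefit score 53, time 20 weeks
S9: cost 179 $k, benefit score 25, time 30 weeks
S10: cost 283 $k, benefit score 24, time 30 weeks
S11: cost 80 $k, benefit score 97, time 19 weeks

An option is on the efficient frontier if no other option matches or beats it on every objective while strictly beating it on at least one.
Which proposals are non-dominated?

S4, S5, S8, S11

S1: dominated by S11 (cost 80≤215, benefit score 97≥89, time 19≤20).
S2: dominated by S1 (cost 215≤215, benefit score 89≥70, time 20≤24).
S3: dominated by S11 (cost 80≤173, benefit score 97≥85, time 19≤24).
S4: not dominated.
S5: not dominated (best time).
S6: dominated by S8 (cost 45≤133, benefit score 53≥43, time 20≤26).
S7: dominated by S3 (cost 173≤201, benefit score 85≥85, time 24≤30).
S8: not dominated (best cost).
S9: dominated by S3 (cost 173≤179, benefit score 85≥25, time 24≤30).
S10: dominated by S1 (cost 215≤283, benefit score 89≥24, time 20≤30).
S11: not dominated (best benefit score).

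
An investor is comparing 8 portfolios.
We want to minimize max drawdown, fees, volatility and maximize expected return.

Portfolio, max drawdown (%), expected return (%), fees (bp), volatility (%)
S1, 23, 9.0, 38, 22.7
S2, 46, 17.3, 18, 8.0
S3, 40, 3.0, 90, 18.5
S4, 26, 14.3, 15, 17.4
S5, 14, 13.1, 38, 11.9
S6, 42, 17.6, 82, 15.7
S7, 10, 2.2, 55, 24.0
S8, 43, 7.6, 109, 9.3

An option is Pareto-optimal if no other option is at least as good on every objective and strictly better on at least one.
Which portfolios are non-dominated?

S2, S4, S5, S6, S7, S8

S1: dominated by S5 (max drawdown 14≤23, expected return 13.1≥9.0, fees 38≤38, volatility 11.9≤22.7).
S2: not dominated (best volatility).
S3: dominated by S4 (max drawdown 26≤40, expected return 14.3≥3.0, fees 15≤90, volatility 17.4≤18.5).
S4: not dominated (best fees).
S5: not dominated.
S6: not dominated (best expected return).
S7: not dominated (best max drawdown).
S8: not dominated.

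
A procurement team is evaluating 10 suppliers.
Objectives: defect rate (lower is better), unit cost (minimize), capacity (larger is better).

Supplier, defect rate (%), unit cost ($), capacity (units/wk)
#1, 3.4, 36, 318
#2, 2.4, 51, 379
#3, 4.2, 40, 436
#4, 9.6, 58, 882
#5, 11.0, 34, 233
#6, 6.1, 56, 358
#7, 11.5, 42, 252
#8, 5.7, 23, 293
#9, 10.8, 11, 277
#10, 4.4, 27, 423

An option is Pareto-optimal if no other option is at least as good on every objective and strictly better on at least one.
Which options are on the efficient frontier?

#1: not dominated.
#2: not dominated (best defect rate).
#3: not dominated.
#4: not dominated (best capacity).
#5: dominated by #8 (defect rate 5.7≤11.0, unit cost 23≤34, capacity 293≥233).
#6: dominated by #2 (defect rate 2.4≤6.1, unit cost 51≤56, capacity 379≥358).
#7: dominated by #1 (defect rate 3.4≤11.5, unit cost 36≤42, capacity 318≥252).
#8: not dominated.
#9: not dominated (best unit cost).
#10: not dominated.

#1, #2, #3, #4, #8, #9, #10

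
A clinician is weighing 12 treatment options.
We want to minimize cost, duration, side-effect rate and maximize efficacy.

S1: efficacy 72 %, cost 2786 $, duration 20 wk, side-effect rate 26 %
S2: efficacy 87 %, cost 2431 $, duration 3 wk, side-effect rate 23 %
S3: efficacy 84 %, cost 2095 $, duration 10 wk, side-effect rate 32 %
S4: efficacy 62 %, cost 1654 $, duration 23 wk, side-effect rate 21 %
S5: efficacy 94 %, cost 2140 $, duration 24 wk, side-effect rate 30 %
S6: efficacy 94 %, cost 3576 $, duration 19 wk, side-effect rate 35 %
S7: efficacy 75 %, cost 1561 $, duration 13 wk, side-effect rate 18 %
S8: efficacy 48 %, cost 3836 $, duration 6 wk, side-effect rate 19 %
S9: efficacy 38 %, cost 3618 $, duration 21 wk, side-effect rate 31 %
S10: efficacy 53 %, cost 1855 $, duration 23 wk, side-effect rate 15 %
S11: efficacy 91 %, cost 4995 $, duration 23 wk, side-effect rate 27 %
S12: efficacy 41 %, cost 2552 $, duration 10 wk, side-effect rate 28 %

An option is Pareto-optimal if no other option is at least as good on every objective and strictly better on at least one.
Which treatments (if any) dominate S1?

S2, S7

S2: efficacy 87≥72, cost 2431≤2786, duration 3≤20, side-effect rate 23≤26 — dominates S1.
S7: efficacy 75≥72, cost 1561≤2786, duration 13≤20, side-effect rate 18≤26 — dominates S1.
Others (S3, S4, S5, S6, S8, S9, S10, S11, S12) are each worse than S1 on at least one objective.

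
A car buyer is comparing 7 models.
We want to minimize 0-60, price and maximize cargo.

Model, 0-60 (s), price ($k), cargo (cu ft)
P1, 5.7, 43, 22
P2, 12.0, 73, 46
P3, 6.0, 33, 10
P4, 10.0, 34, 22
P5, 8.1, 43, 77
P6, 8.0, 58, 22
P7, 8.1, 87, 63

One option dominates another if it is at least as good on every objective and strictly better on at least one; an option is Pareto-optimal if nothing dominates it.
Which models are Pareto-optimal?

P1: not dominated (best 0-60).
P2: dominated by P5 (0-60 8.1≤12.0, price 43≤73, cargo 77≥46).
P3: not dominated (best price).
P4: not dominated.
P5: not dominated (best cargo).
P6: dominated by P1 (0-60 5.7≤8.0, price 43≤58, cargo 22≥22).
P7: dominated by P5 (0-60 8.1≤8.1, price 43≤87, cargo 77≥63).

P1, P3, P4, P5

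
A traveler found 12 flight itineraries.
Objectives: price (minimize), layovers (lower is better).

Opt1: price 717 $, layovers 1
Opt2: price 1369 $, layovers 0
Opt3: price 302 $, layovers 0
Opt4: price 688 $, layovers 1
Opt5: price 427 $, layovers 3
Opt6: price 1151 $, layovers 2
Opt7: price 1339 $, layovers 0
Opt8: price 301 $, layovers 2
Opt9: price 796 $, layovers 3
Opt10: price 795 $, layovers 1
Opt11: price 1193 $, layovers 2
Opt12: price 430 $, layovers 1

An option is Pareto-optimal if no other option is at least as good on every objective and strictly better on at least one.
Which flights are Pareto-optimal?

Opt1: dominated by Opt3 (price 302≤717, layovers 0≤1).
Opt2: dominated by Opt3 (price 302≤1369, layovers 0≤0).
Opt3: not dominated.
Opt4: dominated by Opt3 (price 302≤688, layovers 0≤1).
Opt5: dominated by Opt3 (price 302≤427, layovers 0≤3).
Opt6: dominated by Opt1 (price 717≤1151, layovers 1≤2).
Opt7: dominated by Opt3 (price 302≤1339, layovers 0≤0).
Opt8: not dominated (best price).
Opt9: dominated by Opt1 (price 717≤796, layovers 1≤3).
Opt10: dominated by Opt1 (price 717≤795, layovers 1≤1).
Opt11: dominated by Opt1 (price 717≤1193, layovers 1≤2).
Opt12: dominated by Opt3 (price 302≤430, layovers 0≤1).

Opt3, Opt8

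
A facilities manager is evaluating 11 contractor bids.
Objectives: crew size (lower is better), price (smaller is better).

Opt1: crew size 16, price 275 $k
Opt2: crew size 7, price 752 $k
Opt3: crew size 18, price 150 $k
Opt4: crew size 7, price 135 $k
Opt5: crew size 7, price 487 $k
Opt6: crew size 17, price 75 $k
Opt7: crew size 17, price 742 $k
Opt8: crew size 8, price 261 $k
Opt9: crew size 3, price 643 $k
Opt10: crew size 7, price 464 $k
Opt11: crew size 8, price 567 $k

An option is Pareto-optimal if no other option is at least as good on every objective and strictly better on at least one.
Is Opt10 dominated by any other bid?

Opt4 vs Opt10: crew size 7≤7, price 135≤464 — Opt4 is at least as good on every objective and strictly better on at least one, so Opt4 dominates Opt10.

Yes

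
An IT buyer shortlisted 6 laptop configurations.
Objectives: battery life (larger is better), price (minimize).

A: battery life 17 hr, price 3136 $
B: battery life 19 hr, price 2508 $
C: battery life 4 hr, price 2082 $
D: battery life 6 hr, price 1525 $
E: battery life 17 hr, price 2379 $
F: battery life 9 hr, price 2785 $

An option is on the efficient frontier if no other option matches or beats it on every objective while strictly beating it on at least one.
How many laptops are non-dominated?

A: dominated by B (battery life 19≥17, price 2508≤3136).
B: not dominated (best battery life).
C: dominated by D (battery life 6≥4, price 1525≤2082).
D: not dominated (best price).
E: not dominated.
F: dominated by B (battery life 19≥9, price 2508≤2785).
Pareto-optimal: B, D, E → 3.

3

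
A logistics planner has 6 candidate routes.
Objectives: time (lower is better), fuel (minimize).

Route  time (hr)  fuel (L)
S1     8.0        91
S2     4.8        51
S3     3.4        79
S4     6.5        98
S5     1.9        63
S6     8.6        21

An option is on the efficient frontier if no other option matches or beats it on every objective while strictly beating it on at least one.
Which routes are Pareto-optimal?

S2, S5, S6

S1: dominated by S2 (time 4.8≤8.0, fuel 51≤91).
S2: not dominated.
S3: dominated by S5 (time 1.9≤3.4, fuel 63≤79).
S4: dominated by S2 (time 4.8≤6.5, fuel 51≤98).
S5: not dominated (best time).
S6: not dominated (best fuel).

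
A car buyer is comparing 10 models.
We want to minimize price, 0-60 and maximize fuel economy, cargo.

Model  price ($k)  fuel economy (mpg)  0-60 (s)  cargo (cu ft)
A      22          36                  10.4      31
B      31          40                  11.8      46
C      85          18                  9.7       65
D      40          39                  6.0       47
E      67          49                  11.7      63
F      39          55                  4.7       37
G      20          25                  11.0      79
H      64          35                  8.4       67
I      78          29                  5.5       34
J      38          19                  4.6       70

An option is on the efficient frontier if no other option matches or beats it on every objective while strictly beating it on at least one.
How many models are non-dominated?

A: not dominated.
B: not dominated.
C: dominated by H (price 64≤85, fuel economy 35≥18, 0-60 8.4≤9.7, cargo 67≥65).
D: not dominated.
E: not dominated.
F: not dominated (best fuel economy).
G: not dominated (best price).
H: not dominated.
I: dominated by F (price 39≤78, fuel economy 55≥29, 0-60 4.7≤5.5, cargo 37≥34).
J: not dominated (best 0-60).
Pareto-optimal: A, B, D, E, F, G, H, J → 8.

8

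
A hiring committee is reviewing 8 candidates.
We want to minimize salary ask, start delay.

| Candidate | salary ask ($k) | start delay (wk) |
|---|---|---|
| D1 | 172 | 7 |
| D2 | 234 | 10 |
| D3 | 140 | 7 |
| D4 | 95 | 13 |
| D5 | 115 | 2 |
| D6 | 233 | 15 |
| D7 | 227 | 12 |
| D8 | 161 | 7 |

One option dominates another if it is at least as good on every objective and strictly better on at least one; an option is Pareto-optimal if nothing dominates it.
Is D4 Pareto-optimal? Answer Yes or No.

Yes

D1: worse on salary ask (172 vs 95).
D2: worse on salary ask (234 vs 95).
D3: worse on salary ask (140 vs 95).
D5: worse on salary ask (115 vs 95).
D6: worse on salary ask (233 vs 95).
D7: worse on salary ask (227 vs 95).
D8: worse on salary ask (161 vs 95).
No option is at least as good as D4 on every objective and strictly better on one.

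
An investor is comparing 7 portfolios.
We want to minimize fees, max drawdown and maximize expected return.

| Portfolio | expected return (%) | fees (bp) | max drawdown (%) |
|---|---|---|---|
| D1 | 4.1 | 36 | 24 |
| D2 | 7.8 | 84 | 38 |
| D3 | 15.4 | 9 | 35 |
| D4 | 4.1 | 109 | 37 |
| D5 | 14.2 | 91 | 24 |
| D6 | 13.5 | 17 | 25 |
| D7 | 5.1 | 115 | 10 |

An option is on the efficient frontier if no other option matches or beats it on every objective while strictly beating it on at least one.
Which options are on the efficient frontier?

D1: not dominated.
D2: dominated by D3 (expected return 15.4≥7.8, fees 9≤84, max drawdown 35≤38).
D3: not dominated (best expected return).
D4: dominated by D1 (expected return 4.1≥4.1, fees 36≤109, max drawdown 24≤37).
D5: not dominated.
D6: not dominated.
D7: not dominated (best max drawdown).

D1, D3, D5, D6, D7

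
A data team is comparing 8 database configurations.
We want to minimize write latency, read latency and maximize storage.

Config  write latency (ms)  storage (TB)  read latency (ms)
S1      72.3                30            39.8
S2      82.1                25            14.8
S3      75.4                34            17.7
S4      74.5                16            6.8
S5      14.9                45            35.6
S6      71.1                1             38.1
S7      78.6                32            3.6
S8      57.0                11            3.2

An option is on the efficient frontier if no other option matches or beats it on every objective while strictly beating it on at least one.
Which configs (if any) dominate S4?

none

S1: worse on read latency (39.8 vs 6.8).
S2: worse on write latency (82.1 vs 74.5).
S3: worse on write latency (75.4 vs 74.5).
S5: worse on read latency (35.6 vs 6.8).
S6: worse on storage (1 vs 16).
S7: worse on write latency (78.6 vs 74.5).
S8: worse on storage (11 vs 16).
No option dominates S4.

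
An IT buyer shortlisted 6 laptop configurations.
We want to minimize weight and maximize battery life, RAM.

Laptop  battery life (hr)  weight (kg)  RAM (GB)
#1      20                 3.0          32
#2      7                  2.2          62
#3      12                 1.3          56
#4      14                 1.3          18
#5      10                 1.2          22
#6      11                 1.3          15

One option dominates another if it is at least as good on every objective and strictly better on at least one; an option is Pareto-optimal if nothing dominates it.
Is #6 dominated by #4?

#4 vs #6: battery life 14≥11, weight 1.3≤1.3, RAM 18≥15 — #4 is at least as good on every objective with at least one strict improvement.

Yes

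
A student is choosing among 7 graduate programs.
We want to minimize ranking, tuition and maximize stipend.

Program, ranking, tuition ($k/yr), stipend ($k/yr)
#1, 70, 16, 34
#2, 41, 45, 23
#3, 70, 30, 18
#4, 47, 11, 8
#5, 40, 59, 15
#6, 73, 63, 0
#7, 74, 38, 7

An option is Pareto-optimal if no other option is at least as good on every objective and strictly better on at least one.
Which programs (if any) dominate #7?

#1: ranking 70≤74, tuition 16≤38, stipend 34≥7 — dominates #7.
#3: ranking 70≤74, tuition 30≤38, stipend 18≥7 — dominates #7.
#4: ranking 47≤74, tuition 11≤38, stipend 8≥7 — dominates #7.
Others (#2, #5, #6) are each worse than #7 on at least one objective.

#1, #3, #4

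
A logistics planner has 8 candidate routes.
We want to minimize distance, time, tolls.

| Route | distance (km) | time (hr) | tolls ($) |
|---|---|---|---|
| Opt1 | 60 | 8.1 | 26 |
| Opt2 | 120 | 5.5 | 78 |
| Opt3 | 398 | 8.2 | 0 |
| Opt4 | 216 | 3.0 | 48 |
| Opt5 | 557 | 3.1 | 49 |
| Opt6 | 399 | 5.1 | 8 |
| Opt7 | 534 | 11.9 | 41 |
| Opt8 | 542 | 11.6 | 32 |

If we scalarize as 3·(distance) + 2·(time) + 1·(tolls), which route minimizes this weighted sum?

Opt1

Opt1: 3·60 + 2·8.1 + 1·26 = 222.2
Opt2: 3·120 + 2·5.5 + 1·78 = 449.0
Opt3: 3·398 + 2·8.2 + 1·0 = 1210.4
Opt4: 3·216 + 2·3.0 + 1·48 = 702.0
Opt5: 3·557 + 2·3.1 + 1·49 = 1726.2
Opt6: 3·399 + 2·5.1 + 1·8 = 1215.2
Opt7: 3·534 + 2·11.9 + 1·41 = 1666.8
Opt8: 3·542 + 2·11.6 + 1·32 = 1681.2
Lowest: Opt1 at 222.2.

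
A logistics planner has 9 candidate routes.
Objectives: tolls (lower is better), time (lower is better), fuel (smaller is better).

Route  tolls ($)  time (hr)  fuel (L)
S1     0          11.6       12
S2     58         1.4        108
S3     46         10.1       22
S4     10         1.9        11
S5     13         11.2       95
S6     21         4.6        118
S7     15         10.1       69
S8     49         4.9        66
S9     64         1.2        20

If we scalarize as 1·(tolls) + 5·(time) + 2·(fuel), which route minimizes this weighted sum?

S4

S1: 1·0 + 5·11.6 + 2·12 = 82.0
S2: 1·58 + 5·1.4 + 2·108 = 281.0
S3: 1·46 + 5·10.1 + 2·22 = 140.5
S4: 1·10 + 5·1.9 + 2·11 = 41.5
S5: 1·13 + 5·11.2 + 2·95 = 259.0
S6: 1·21 + 5·4.6 + 2·118 = 280.0
S7: 1·15 + 5·10.1 + 2·69 = 203.5
S8: 1·49 + 5·4.9 + 2·66 = 205.5
S9: 1·64 + 5·1.2 + 2·20 = 110.0
Lowest: S4 at 41.5.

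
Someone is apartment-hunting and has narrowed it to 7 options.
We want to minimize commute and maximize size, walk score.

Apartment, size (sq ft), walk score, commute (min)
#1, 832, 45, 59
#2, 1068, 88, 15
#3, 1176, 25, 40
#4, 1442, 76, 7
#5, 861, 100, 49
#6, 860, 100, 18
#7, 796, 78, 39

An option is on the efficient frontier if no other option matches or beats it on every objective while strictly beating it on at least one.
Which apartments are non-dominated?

#1: dominated by #2 (size 1068≥832, walk score 88≥45, commute 15≤59).
#2: not dominated.
#3: dominated by #4 (size 1442≥1176, walk score 76≥25, commute 7≤40).
#4: not dominated (best size).
#5: not dominated.
#6: not dominated.
#7: dominated by #2 (size 1068≥796, walk score 88≥78, commute 15≤39).

#2, #4, #5, #6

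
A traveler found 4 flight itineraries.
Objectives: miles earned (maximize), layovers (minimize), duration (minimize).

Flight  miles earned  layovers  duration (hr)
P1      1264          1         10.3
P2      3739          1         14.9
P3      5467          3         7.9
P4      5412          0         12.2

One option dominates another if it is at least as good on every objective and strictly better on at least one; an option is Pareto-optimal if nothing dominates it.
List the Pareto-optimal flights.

P1, P3, P4

P1: not dominated.
P2: dominated by P4 (miles earned 5412≥3739, layovers 0≤1, duration 12.2≤14.9).
P3: not dominated (best miles earned).
P4: not dominated (best layovers).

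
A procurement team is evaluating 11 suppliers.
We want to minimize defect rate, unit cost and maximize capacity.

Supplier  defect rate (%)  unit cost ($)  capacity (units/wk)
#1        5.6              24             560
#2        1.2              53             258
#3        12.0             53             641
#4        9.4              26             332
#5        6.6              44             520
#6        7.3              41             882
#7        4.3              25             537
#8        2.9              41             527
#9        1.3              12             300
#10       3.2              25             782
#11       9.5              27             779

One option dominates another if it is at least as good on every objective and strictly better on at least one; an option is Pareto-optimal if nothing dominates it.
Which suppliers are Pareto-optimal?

#1: not dominated.
#2: not dominated (best defect rate).
#3: dominated by #6 (defect rate 7.3≤12.0, unit cost 41≤53, capacity 882≥641).
#4: dominated by #1 (defect rate 5.6≤9.4, unit cost 24≤26, capacity 560≥332).
#5: dominated by #1 (defect rate 5.6≤6.6, unit cost 24≤44, capacity 560≥520).
#6: not dominated (best capacity).
#7: dominated by #10 (defect rate 3.2≤4.3, unit cost 25≤25, capacity 782≥537).
#8: not dominated.
#9: not dominated (best unit cost).
#10: not dominated.
#11: dominated by #10 (defect rate 3.2≤9.5, unit cost 25≤27, capacity 782≥779).

#1, #2, #6, #8, #9, #10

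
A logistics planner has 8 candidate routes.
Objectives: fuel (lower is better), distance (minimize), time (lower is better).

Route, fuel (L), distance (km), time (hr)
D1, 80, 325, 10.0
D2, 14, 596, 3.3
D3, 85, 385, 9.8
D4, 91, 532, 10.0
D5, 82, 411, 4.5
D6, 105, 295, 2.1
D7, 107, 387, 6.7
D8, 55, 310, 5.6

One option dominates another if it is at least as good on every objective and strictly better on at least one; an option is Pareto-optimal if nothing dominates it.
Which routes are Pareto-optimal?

D1: dominated by D8 (fuel 55≤80, distance 310≤325, time 5.6≤10.0).
D2: not dominated (best fuel).
D3: dominated by D8 (fuel 55≤85, distance 310≤385, time 5.6≤9.8).
D4: dominated by D1 (fuel 80≤91, distance 325≤532, time 10.0≤10.0).
D5: not dominated.
D6: not dominated (best distance).
D7: dominated by D6 (fuel 105≤107, distance 295≤387, time 2.1≤6.7).
D8: not dominated.

D2, D5, D6, D8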